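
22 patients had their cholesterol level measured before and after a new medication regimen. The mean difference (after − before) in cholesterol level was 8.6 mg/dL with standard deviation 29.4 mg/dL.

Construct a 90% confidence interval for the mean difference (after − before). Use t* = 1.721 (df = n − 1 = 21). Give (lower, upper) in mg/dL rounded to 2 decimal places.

(-2.19, 19.39)

Paired design: SE = s_d/√n = 29.4/√22 = 6.2681.
t* = 1.721; margin of error = 1.721 × 6.2681 = 10.7874.
8.6 ± 10.7874 → (-2.19, 19.39).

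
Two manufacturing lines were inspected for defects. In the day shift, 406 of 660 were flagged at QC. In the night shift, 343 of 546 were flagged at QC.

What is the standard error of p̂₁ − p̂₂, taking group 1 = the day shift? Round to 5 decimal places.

First, p̂₁ = 406/660 = 0.6152; p̂₂ = 343/546 = 0.6282.
The two standard errors are √(0.6152×0.3848/660) = 0.01894 and √(0.6282×0.3718/546) = 0.02068.
Because the samples are independent, SE_diff = √(0.01894² + 0.02068²) = 0.02804.

0.02804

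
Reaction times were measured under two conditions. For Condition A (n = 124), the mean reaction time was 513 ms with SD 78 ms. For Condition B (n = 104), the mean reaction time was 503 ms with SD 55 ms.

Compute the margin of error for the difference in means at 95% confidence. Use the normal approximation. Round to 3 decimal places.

Per-group SEs: s₁/√n₁ = 78/√124 = 7.0046, s₂/√n₂ = 55/√104 = 5.3932.
Unpooled SE of the difference: √(49.06442116 + 29.08660624) = 8.8403.
Margin of error = z* · SE = 1.960 × 8.8403 = 17.3270.

17.327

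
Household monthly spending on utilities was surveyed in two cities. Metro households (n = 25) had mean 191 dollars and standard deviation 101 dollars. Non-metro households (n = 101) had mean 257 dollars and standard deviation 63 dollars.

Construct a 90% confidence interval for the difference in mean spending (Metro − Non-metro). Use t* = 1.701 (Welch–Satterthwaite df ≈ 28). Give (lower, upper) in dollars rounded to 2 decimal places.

(-101.98, -30.02)

Per-group SEs: s₁/√n₁ = 101/√25 = 20.2000, s₂/√n₂ = 63/√101 = 6.2687.
Unpooled SE of the difference: √(408.04 + 39.29659969) = 21.1503.
Margin of error = t* · SE = 1.701 × 21.1503 = 35.9767.
x̄₁ − x̄₂ = 191 − 257 = -66.0000.
CI: -66.0000 ± 35.9767 = (-101.98, -30.02).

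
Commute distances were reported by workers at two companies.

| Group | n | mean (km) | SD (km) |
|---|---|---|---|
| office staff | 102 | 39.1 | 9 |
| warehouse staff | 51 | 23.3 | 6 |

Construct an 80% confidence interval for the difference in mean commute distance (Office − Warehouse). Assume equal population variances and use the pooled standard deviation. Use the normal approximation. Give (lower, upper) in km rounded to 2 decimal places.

s_p = √[((n₁−1)s₁² + (n₂−1)s₂²)/(n₁+n₂−2)] = √[(101·9² + 50·6²)/151] = 8.1301.
SE = 8.1301·√(1/102 + 1/51) = 1.3943.
With z* = 1.282, margin = 1.282 × 1.3943 = 1.7875.
x̄₁ − x̄₂ = 39.1 − 23.3 = 15.8000; interval 15.8000 ± 1.7875 = (14.01, 17.59).

(14.01, 17.59)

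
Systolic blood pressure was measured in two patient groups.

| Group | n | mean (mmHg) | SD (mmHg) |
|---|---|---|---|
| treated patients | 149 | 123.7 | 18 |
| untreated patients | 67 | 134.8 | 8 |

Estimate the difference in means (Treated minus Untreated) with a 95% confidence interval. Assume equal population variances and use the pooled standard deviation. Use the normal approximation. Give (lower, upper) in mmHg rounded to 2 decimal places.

s_p = √[((n₁−1)s₁² + (n₂−1)s₂²)/(n₁+n₂−2)] = √[(148·18² + 66·8²)/214] = 15.6145.
SE = 15.6145·√(1/149 + 1/67) = 2.2968.
With z* = 1.960, margin = 1.960 × 2.2968 = 4.5017.
x̄₁ − x̄₂ = 123.7 − 134.8 = -11.1000; interval -11.1000 ± 4.5017 = (-15.60, -6.60).

(-15.60, -6.60)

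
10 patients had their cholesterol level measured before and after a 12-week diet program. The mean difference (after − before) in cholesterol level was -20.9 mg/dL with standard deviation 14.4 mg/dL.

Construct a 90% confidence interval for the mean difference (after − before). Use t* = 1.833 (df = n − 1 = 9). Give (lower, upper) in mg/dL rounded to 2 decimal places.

(-29.25, -12.55)

This is a matched-pairs design, so SE = s_d/√n = 14.4/√10 = 4.5537.
Margin = 1.833 × 4.5537 = 8.3469; the interval is -20.9 ± 8.3469 = (-29.25, -12.55).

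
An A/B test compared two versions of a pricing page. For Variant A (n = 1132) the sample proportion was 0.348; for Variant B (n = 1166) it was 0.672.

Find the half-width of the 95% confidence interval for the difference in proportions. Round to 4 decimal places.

0.0387

SE₁ = √(p̂₁(1−p̂₁)/n₁) = √(0.3480·0.6520/1132) = 0.01416; SE₂ = √(0.6720·0.3280/1166) = 0.01375.
Independent samples: SE of the difference = √(SE₁² + SE₂²) = √(0.0002005056 + 0.0001890625) = 0.01974.
z* for 95% confidence is 1.960, so the margin of error is 1.960 × 0.01974 = 0.03869.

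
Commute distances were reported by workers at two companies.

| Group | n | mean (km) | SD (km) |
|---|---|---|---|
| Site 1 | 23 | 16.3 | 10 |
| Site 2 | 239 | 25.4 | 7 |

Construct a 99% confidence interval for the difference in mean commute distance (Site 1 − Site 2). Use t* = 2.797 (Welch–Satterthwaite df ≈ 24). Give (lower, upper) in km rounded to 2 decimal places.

(-15.07, -3.13)

SE₁ = s₁/√n₁ = 10/√23 = 2.0851; SE₂ = 7/√239 = 0.4528.
Independent samples, unequal variances: SE_diff = √(SE₁² + SE₂²) = √(4.34764201 + 0.20502784) = 2.1337.
t* = 2.797, so margin of error = 2.797 × 2.1337 = 5.9680.
Difference in means = 16.3 − 25.4 = -9.1000.
-9.1000 ± 5.9680 → (-15.07, -3.13).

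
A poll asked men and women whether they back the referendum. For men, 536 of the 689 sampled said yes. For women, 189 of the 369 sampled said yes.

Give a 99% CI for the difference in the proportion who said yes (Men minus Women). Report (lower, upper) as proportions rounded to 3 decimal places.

(0.187, 0.344)

Sample proportions: 536/689 = 0.7779, 189/369 = 0.5122.
Each SE is √(p̂(1−p̂)/n): √(0.7779·0.2221/689) = 0.01584 and √(0.5122·0.4878/369) = 0.02602.
SE(p̂₁ − p̂₂) = √(SE₁² + SE₂²) = √(0.0002509056 + 0.0006770404) = 0.03046, since the two samples are independent.
At 99% confidence z* = 2.576; margin = 2.576 × 0.03046 = 0.07846.
The difference is 0.7779 − 0.5122 = 0.2657, so the interval is 0.2657 ± 0.07846 = (0.187, 0.344).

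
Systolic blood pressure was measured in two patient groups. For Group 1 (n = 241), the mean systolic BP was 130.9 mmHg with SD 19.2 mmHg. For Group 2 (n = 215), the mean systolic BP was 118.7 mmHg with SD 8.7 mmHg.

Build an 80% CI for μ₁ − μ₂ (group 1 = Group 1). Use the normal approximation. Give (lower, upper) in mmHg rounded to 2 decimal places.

Per-group SEs: s₁/√n₁ = 19.2/√241 = 1.2368, s₂/√n₂ = 8.7/√215 = 0.5933.
Unpooled SE of the difference: √(1.52967424 + 0.35200489) = 1.3717.
Margin of error = z* · SE = 1.282 × 1.3717 = 1.7585.
x̄₁ − x̄₂ = 130.9 − 118.7 = 12.2000.
CI: 12.2000 ± 1.7585 = (10.44, 13.96).

(10.44, 13.96)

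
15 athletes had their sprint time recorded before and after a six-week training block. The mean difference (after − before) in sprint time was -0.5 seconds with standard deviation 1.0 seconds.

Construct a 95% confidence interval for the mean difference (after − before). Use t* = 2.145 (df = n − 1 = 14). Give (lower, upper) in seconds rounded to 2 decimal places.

(-1.05, 0.05)

Paired design: SE = s_d/√n = 1.0/√15 = 0.2582.
t* = 2.145; margin of error = 2.145 × 0.2582 = 0.5538.
-0.5 ± 0.5538 → (-1.05, 0.05).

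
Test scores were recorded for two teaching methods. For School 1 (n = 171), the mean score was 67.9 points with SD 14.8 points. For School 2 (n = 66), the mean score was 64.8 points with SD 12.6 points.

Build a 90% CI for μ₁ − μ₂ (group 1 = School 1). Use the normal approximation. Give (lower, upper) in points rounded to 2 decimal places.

Per-group SEs: s₁/√n₁ = 14.8/√171 = 1.1318, s₂/√n₂ = 12.6/√66 = 1.5510.
Unpooled SE of the difference: √(1.28097124 + 2.405601) = 1.9200.
Margin of error = z* · SE = 1.645 × 1.9200 = 3.1584.
x̄₁ − x̄₂ = 67.9 − 64.8 = 3.1000.
CI: 3.1000 ± 3.1584 = (-0.06, 6.26).

(-0.06, 6.26)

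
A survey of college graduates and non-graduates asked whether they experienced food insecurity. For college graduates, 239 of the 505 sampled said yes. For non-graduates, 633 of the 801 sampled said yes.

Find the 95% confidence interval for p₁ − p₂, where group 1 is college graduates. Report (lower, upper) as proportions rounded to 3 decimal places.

(-0.369, -0.265)

Sample proportions: 239/505 = 0.4733, 633/801 = 0.7903.
Each SE is √(p̂(1−p̂)/n): √(0.4733·0.5267/505) = 0.02222 and √(0.7903·0.2097/801) = 0.01438.
SE(p̂₁ − p̂₂) = √(SE₁² + SE₂²) = √(0.0004937284 + 0.0002067844) = 0.02647, since the two samples are independent.
At 95% confidence z* = 1.960; margin = 1.960 × 0.02647 = 0.05188.
The difference is 0.4733 − 0.7903 = -0.3170, so the interval is -0.3170 ± 0.05188 = (-0.369, -0.265).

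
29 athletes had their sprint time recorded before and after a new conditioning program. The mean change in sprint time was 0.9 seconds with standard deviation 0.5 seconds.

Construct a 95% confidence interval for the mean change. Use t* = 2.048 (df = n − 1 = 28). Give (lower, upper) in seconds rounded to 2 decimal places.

(0.71, 1.09)

Paired design: SE = s_d/√n = 0.5/√29 = 0.0928.
t* = 2.048; margin of error = 2.048 × 0.0928 = 0.1901.
0.9 ± 0.1901 → (0.71, 1.09).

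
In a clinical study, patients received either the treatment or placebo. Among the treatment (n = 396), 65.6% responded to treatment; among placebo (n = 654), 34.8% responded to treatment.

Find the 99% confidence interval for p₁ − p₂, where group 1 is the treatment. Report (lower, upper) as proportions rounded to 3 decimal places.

Each SE is √(p̂(1−p̂)/n): √(0.6560·0.3440/396) = 0.02387 and √(0.3480·0.6520/654) = 0.01863.
SE(p̂₁ − p̂₂) = √(SE₁² + SE₂²) = √(0.0005697769 + 0.0003470769) = 0.03028, since the two samples are independent.
At 99% confidence z* = 2.576; margin = 2.576 × 0.03028 = 0.07800.
The difference is 0.6560 − 0.3480 = 0.3080, so the interval is 0.3080 ± 0.07800 = (0.230, 0.386).

(0.230, 0.386)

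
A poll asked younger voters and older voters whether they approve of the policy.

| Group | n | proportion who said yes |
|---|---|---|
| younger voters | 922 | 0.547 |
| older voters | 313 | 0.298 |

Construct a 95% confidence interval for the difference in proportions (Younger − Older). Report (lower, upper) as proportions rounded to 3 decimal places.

(0.189, 0.309)

The two standard errors are √(0.5470×0.4530/922) = 0.01639 and √(0.2980×0.7020/313) = 0.02585.
Because the samples are independent, SE_diff = √(0.01639² + 0.02585²) = 0.03061.
Using z* = 1.960 for 95%, ME = 1.960 × 0.03061 = 0.06000.
p̂₁ − p̂₂ = 0.2490; interval 0.2490 ± 0.06000 gives (0.189, 0.309).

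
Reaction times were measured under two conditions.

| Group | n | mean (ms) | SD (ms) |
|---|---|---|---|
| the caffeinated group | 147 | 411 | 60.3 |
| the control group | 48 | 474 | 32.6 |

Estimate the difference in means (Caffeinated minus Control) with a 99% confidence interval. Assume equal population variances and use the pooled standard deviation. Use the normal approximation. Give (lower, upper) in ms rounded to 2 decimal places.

(-86.49, -39.51)

Pooled variance s_p² = [146·60.3² + 47·32.6²] / (147+48−2) = 3009.4241, so s_p = 54.8582.
SE_diff = s_p·√(1/n₁ + 1/n₂) = 54.8582·√(1/147 + 1/48) = 9.1197.
z* = 2.576; margin = 2.576 × 9.1197 = 23.4923.
Difference = 411 − 474 = -63.0000.
-63.0000 ± 23.4923 → (-86.49, -39.51).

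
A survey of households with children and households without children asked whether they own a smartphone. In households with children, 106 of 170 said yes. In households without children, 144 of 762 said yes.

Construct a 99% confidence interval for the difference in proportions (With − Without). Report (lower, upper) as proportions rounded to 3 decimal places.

(0.332, 0.537)

First, p̂₁ = 106/170 = 0.6235; p̂₂ = 144/762 = 0.1890.
The two standard errors are √(0.6235×0.3765/170) = 0.03716 and √(0.1890×0.8110/762) = 0.01418.
Because the samples are independent, SE_diff = √(0.03716² + 0.01418²) = 0.03977.
Using z* = 2.576 for 99%, ME = 2.576 × 0.03977 = 0.10245.
p̂₁ − p̂₂ = 0.4345; interval 0.4345 ± 0.10245 gives (0.332, 0.537).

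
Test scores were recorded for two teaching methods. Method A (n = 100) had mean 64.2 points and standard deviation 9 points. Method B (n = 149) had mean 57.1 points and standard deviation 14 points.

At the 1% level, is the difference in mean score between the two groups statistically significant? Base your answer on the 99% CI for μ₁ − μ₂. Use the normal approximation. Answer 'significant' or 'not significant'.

Standard errors of each mean: 9/√100 = 0.9000 and 14/√149 = 1.1469.
SE(x̄₁ − x̄₂) = √(0.9000² + 1.1469²) = 1.4579 for independent samples with unequal variances.
With z* = 2.576, the margin is 2.576 × 1.4579 = 3.7556.
x̄₁ − x̄₂ = 64.2 − 57.1 = 7.1000; the interval is 7.1000 ± 3.7556 = (3.3444, 10.8556).
The interval (3.3444, 10.8556) does not contain 0, so the difference is significant.

significant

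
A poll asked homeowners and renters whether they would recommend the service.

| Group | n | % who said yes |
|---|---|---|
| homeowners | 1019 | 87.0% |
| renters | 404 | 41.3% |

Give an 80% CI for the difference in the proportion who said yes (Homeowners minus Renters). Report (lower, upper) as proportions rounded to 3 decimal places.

(0.423, 0.491)

Each SE is √(p̂(1−p̂)/n): √(0.8700·0.1300/1019) = 0.01054 and √(0.4130·0.5870/404) = 0.02450.
SE(p̂₁ − p̂₂) = √(SE₁² + SE₂²) = √(0.0001110916 + 0.00060025) = 0.02667, since the two samples are independent.
At 80% confidence z* = 1.282; margin = 1.282 × 0.02667 = 0.03419.
The difference is 0.8700 − 0.4130 = 0.4570, so the interval is 0.4570 ± 0.03419 = (0.423, 0.491).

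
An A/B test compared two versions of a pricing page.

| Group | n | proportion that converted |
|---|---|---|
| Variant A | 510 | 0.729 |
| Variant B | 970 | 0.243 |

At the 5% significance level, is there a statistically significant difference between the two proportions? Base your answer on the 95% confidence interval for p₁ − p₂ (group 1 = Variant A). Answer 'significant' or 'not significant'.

SE₁ = √(p̂₁(1−p̂₁)/n₁) = √(0.7290·0.2710/510) = 0.01968; SE₂ = √(0.2430·0.7570/970) = 0.01377.
Independent samples: SE of the difference = √(SE₁² + SE₂²) = √(0.0003873024 + 0.0001896129) = 0.02402.
z* for 95% confidence is 1.960, so the margin of error is 1.960 × 0.02402 = 0.04708.
Point estimate p̂₁ − p̂₂ = 0.7290 − 0.2430 = 0.4860.
0.4860 ± 0.04708 → (0.43892, 0.53308).
The interval (0.43892, 0.53308) does not contain 0, so the difference is significant.

significant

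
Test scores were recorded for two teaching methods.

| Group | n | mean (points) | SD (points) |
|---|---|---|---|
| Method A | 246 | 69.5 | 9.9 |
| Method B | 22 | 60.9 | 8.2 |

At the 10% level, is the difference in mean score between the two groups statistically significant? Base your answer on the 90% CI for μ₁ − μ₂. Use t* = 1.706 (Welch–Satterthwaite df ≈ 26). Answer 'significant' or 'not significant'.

SE₁ = s₁/√n₁ = 9.9/√246 = 0.6312; SE₂ = 8.2/√22 = 1.7482.
Independent samples, unequal variances: SE_diff = √(SE₁² + SE₂²) = √(0.39841344 + 3.05620324) = 1.8587.
t* = 1.706, so margin of error = 1.706 × 1.8587 = 3.1709.
Difference in means = 69.5 − 60.9 = 8.6000.
8.6000 ± 3.1709 → (5.4291, 11.7709).
The interval (5.4291, 11.7709) does not contain 0, so the difference is significant.

significant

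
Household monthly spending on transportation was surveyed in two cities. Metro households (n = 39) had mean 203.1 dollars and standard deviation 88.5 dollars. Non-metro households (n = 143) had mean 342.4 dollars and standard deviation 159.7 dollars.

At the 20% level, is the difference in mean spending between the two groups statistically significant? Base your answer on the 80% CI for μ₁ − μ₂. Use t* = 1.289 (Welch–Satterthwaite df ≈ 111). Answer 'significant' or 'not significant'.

Per-group SEs: s₁/√n₁ = 88.5/√39 = 14.1713, s₂/√n₂ = 159.7/√143 = 13.3548.
Unpooled SE of the difference: √(200.82574369 + 178.35068304) = 19.4725.
Margin of error = t* · SE = 1.289 × 19.4725 = 25.1001.
x̄₁ − x̄₂ = 203.1 − 342.4 = -139.3000.
CI: -139.3000 ± 25.1001 = (-164.4001, -114.1999).
The interval (-164.4001, -114.1999) does not contain 0, so the difference is significant.

significant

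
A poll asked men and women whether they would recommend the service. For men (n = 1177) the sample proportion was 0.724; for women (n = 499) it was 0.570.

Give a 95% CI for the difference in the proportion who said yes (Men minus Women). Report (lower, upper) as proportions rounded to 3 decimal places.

Each SE is √(p̂(1−p̂)/n): √(0.7240·0.2760/1177) = 0.01303 and √(0.5700·0.4300/499) = 0.02216.
SE(p̂₁ − p̂₂) = √(SE₁² + SE₂²) = √(0.0001697809 + 0.0004910656) = 0.02571, since the two samples are independent.
At 95% confidence z* = 1.960; margin = 1.960 × 0.02571 = 0.05039.
The difference is 0.7240 − 0.5700 = 0.1540, so the interval is 0.1540 ± 0.05039 = (0.104, 0.204).

(0.104, 0.204)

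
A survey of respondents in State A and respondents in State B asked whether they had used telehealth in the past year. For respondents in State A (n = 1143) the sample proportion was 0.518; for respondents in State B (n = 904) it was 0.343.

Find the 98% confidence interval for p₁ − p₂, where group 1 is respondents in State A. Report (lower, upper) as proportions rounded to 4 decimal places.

The two standard errors are √(0.5180×0.4820/1143) = 0.01478 and √(0.3430×0.6570/904) = 0.01579.
Because the samples are independent, SE_diff = √(0.01478² + 0.01579²) = 0.02163.
Using z* = 2.326 for 98%, ME = 2.326 × 0.02163 = 0.05031.
p̂₁ − p̂₂ = 0.1750; interval 0.1750 ± 0.05031 gives (0.1247, 0.2253).

(0.1247, 0.2253)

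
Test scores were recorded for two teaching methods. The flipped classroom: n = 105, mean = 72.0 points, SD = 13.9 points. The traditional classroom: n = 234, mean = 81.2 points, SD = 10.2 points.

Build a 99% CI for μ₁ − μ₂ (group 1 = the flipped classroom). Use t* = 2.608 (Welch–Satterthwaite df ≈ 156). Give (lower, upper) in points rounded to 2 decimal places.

(-13.14, -5.26)

Standard errors of each mean: 13.9/√105 = 1.3565 and 10.2/√234 = 0.6668.
SE(x̄₁ − x̄₂) = √(1.3565² + 0.6668²) = 1.5115 for independent samples with unequal variances.
With t* = 2.608, the margin is 2.608 × 1.5115 = 3.9420.
x̄₁ − x̄₂ = 72.0 − 81.2 = -9.2000; the interval is -9.2000 ± 3.9420 = (-13.14, -5.26).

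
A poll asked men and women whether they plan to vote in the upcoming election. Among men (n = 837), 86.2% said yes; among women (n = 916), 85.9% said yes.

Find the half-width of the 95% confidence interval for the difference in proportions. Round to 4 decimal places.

0.0325

SE₁ = √(p̂₁(1−p̂₁)/n₁) = √(0.8620·0.1380/837) = 0.01192; SE₂ = √(0.8590·0.1410/916) = 0.01150.
Independent samples: SE of the difference = √(SE₁² + SE₂²) = √(0.0001420864 + 0.00013225) = 0.01656.
z* for 95% confidence is 1.960, so the margin of error is 1.960 × 0.01656 = 0.03246.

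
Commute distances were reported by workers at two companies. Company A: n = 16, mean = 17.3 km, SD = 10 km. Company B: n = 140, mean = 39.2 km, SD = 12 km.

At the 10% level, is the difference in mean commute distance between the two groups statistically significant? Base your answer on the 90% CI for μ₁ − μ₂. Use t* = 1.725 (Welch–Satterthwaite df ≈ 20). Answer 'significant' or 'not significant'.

significant

Standard errors of each mean: 10/√16 = 2.5000 and 12/√140 = 1.0142.
SE(x̄₁ − x̄₂) = √(2.5000² + 1.0142²) = 2.6979 for independent samples with unequal variances.
With t* = 1.725, the margin is 1.725 × 2.6979 = 4.6539.
x̄₁ − x̄₂ = 17.3 − 39.2 = -21.9000; the interval is -21.9000 ± 4.6539 = (-26.5539, -17.2461).
The interval (-26.5539, -17.2461) does not contain 0, so the difference is significant.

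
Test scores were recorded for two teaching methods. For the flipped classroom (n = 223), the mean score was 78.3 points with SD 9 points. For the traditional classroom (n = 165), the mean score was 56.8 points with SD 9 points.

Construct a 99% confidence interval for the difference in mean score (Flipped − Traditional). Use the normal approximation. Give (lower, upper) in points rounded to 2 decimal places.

(19.12, 23.88)

SE₁ = s₁/√n₁ = 9/√223 = 0.6027; SE₂ = 9/√165 = 0.7006.
Independent samples, unequal variances: SE_diff = √(SE₁² + SE₂²) = √(0.36324729 + 0.49084036) = 0.9242.
z* = 2.576, so margin of error = 2.576 × 0.9242 = 2.3807.
Difference in means = 78.3 − 56.8 = 21.5000.
21.5000 ± 2.3807 → (19.12, 23.88).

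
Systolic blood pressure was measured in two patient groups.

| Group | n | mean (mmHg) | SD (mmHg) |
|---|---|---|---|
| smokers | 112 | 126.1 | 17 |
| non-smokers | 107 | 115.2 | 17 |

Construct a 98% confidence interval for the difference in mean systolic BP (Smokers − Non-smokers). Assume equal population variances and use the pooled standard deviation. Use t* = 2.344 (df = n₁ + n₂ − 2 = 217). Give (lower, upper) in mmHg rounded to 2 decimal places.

Pooled variance s_p² = [111·17² + 106·17²] / (112+107−2) = 289.0000, so s_p = 17.0000.
SE_diff = s_p·√(1/n₁ + 1/n₂) = 17.0000·√(1/112 + 1/107) = 2.2981.
t* = 2.344; margin = 2.344 × 2.2981 = 5.3867.
Difference = 126.1 − 115.2 = 10.9000.
10.9000 ± 5.3867 → (5.51, 16.29).

(5.51, 16.29)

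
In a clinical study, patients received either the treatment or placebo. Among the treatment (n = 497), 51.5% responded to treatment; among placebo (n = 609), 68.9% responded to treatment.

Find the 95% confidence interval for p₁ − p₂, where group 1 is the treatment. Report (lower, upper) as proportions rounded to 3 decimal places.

(-0.231, -0.117)

SE₁ = √(p̂₁(1−p̂₁)/n₁) = √(0.5150·0.4850/497) = 0.02242; SE₂ = √(0.6890·0.3110/609) = 0.01876.
Independent samples: SE of the difference = √(SE₁² + SE₂²) = √(0.0005026564 + 0.0003519376) = 0.02923.
z* for 95% confidence is 1.960, so the margin of error is 1.960 × 0.02923 = 0.05729.
Point estimate p̂₁ − p̂₂ = 0.5150 − 0.6890 = -0.1740.
-0.1740 ± 0.05729 → (-0.231, -0.117).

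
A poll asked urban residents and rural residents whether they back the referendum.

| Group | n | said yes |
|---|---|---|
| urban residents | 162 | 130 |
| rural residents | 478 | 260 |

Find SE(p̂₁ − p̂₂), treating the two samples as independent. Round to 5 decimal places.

0.03870

Sample proportions: 130/162 = 0.8025, 260/478 = 0.5439.
Each SE is √(p̂(1−p̂)/n): √(0.8025·0.1975/162) = 0.03128 and √(0.5439·0.4561/478) = 0.02278.
SE(p̂₁ − p̂₂) = √(SE₁² + SE₂²) = √(0.0009784384 + 0.0005189284) = 0.03870, since the two samples are independent.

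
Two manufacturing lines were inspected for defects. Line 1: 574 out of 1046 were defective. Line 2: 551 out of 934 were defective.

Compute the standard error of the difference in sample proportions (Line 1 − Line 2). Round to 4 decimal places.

0.0223

First, p̂₁ = 574/1046 = 0.5488; p̂₂ = 551/934 = 0.5899.
The two standard errors are √(0.5488×0.4512/1046) = 0.01539 and √(0.5899×0.4101/934) = 0.01609.
Because the samples are independent, SE_diff = √(0.01539² + 0.01609²) = 0.02227.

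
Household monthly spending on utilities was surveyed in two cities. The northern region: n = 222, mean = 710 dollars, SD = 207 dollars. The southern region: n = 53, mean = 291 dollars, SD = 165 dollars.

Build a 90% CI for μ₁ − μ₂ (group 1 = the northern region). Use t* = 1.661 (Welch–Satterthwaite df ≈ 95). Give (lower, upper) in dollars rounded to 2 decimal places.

Per-group SEs: s₁/√n₁ = 207/√222 = 13.8929, s₂/√n₂ = 165/√53 = 22.6645.
Unpooled SE of the difference: √(193.01267041 + 513.67956025) = 26.5837.
Margin of error = t* · SE = 1.661 × 26.5837 = 44.1555.
x̄₁ − x̄₂ = 710 − 291 = 419.0000.
CI: 419.0000 ± 44.1555 = (374.84, 463.16).

(374.84, 463.16)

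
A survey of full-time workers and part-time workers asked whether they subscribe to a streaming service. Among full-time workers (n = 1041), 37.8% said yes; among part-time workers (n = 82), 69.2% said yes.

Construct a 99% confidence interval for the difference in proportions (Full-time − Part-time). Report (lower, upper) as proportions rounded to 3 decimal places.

(-0.451, -0.177)

The two standard errors are √(0.3780×0.6220/1041) = 0.01503 and √(0.6920×0.3080/82) = 0.05098.
Because the samples are independent, SE_diff = √(0.01503² + 0.05098²) = 0.05315.
Using z* = 2.576 for 99%, ME = 2.576 × 0.05315 = 0.13691.
p̂₁ − p̂₂ = -0.3140; interval -0.3140 ± 0.13691 gives (-0.451, -0.177).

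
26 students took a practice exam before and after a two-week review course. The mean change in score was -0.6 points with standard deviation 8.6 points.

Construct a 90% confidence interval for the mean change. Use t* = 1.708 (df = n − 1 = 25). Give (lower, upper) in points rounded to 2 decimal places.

Paired design: SE = s_d/√n = 8.6/√26 = 1.6866.
t* = 1.708; margin of error = 1.708 × 1.6866 = 2.8807.
-0.6 ± 2.8807 → (-3.48, 2.28).

(-3.48, 2.28)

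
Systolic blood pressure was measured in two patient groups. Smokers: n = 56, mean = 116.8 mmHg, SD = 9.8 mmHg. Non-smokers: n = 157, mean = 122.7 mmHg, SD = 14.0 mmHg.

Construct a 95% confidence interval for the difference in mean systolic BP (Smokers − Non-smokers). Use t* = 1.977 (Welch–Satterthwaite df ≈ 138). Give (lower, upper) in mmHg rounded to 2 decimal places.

SE₁ = s₁/√n₁ = 9.8/√56 = 1.3096; SE₂ = 14.0/√157 = 1.1173.
Independent samples, unequal variances: SE_diff = √(SE₁² + SE₂²) = √(1.71505216 + 1.24835929) = 1.7215.
t* = 1.977, so margin of error = 1.977 × 1.7215 = 3.4034.
Difference in means = 116.8 − 122.7 = -5.9000.
-5.9000 ± 3.4034 → (-9.30, -2.50).

(-9.30, -2.50)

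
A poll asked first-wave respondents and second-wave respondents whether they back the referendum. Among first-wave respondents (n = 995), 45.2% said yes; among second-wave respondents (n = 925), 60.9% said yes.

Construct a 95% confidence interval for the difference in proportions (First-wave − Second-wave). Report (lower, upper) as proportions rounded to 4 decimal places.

The two standard errors are √(0.4520×0.5480/995) = 0.01578 and √(0.6090×0.3910/925) = 0.01604.
Because the samples are independent, SE_diff = √(0.01578² + 0.01604²) = 0.02250.
Using z* = 1.960 for 95%, ME = 1.960 × 0.02250 = 0.04410.
p̂₁ − p̂₂ = -0.1570; interval -0.1570 ± 0.04410 gives (-0.2011, -0.1129).

(-0.2011, -0.1129)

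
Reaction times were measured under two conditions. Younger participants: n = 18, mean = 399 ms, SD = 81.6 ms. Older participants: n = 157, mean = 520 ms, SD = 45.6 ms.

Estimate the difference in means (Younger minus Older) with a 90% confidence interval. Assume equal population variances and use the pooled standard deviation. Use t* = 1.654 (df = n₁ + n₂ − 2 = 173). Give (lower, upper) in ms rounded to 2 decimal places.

(-141.70, -100.30)

s_p = √[((n₁−1)s₁² + (n₂−1)s₂²)/(n₁+n₂−2)] = √[(17·81.6² + 156·45.6²)/173] = 50.2925.
SE = 50.2925·√(1/18 + 1/157) = 12.5152.
With t* = 1.654, margin = 1.654 × 12.5152 = 20.7001.
x̄₁ − x̄₂ = 399 − 520 = -121.0000; interval -121.0000 ± 20.7001 = (-141.70, -100.30).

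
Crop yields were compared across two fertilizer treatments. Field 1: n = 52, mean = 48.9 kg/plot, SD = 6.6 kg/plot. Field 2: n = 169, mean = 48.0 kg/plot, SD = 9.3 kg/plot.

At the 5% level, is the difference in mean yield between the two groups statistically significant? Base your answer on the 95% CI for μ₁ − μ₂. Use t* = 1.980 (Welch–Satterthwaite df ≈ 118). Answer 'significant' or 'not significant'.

Per-group SEs: s₁/√n₁ = 6.6/√52 = 0.9153, s₂/√n₂ = 9.3/√169 = 0.7154.
Unpooled SE of the difference: √(0.83777409 + 0.51179716) = 1.1617.
Margin of error = t* · SE = 1.980 × 1.1617 = 2.3002.
x̄₁ − x̄₂ = 48.9 − 48.0 = 0.9000.
CI: 0.9000 ± 2.3002 = (-1.4002, 3.2002).
The interval (-1.4002, 3.2002) contains 0, so the difference is not significant.

not significant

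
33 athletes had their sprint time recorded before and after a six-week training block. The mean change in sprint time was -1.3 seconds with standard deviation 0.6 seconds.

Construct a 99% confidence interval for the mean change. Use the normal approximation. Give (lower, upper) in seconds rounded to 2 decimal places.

(-1.57, -1.03)

This is a matched-pairs design, so SE = s_d/√n = 0.6/√33 = 0.1044.
Margin = 2.576 × 0.1044 = 0.2689; the interval is -1.3 ± 0.2689 = (-1.57, -1.03).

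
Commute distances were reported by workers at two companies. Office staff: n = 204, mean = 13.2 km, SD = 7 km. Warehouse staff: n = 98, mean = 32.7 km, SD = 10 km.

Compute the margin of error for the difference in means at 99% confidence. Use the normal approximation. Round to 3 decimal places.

2.892

Standard errors of each mean: 7/√204 = 0.4901 and 10/√98 = 1.0102.
SE(x̄₁ − x̄₂) = √(0.4901² + 1.0102²) = 1.1228 for independent samples with unequal variances.
With z* = 2.576, the margin is 2.576 × 1.1228 = 2.8923.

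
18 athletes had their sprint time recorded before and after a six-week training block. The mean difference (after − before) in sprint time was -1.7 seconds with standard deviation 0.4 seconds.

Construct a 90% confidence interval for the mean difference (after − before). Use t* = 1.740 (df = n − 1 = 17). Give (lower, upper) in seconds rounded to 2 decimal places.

Paired design: SE = s_d/√n = 0.4/√18 = 0.0943.
t* = 1.740; margin of error = 1.740 × 0.0943 = 0.1641.
-1.7 ± 0.1641 → (-1.86, -1.54).

(-1.86, -1.54)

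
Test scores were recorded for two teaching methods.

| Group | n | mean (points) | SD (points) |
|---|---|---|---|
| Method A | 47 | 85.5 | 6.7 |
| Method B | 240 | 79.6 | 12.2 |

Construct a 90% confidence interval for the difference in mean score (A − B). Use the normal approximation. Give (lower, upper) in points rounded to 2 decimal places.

(3.84, 7.96)

Standard errors of each mean: 6.7/√47 = 0.9773 and 12.2/√240 = 0.7875.
SE(x̄₁ − x̄₂) = √(0.9773² + 0.7875²) = 1.2551 for independent samples with unequal variances.
With z* = 1.645, the margin is 1.645 × 1.2551 = 2.0646.
x̄₁ − x̄₂ = 85.5 − 79.6 = 5.9000; the interval is 5.9000 ± 2.0646 = (3.84, 7.96).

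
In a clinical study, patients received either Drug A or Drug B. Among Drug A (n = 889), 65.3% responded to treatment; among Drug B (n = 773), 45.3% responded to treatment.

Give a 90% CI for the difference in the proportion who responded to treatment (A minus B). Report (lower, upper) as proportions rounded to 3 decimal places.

(0.161, 0.239)

The two standard errors are √(0.6530×0.3470/889) = 0.01597 and √(0.4530×0.5470/773) = 0.01790.
Because the samples are independent, SE_diff = √(0.01597² + 0.01790²) = 0.02399.
Using z* = 1.645 for 90%, ME = 1.645 × 0.02399 = 0.03946.
p̂₁ − p̂₂ = 0.2000; interval 0.2000 ± 0.03946 gives (0.161, 0.239).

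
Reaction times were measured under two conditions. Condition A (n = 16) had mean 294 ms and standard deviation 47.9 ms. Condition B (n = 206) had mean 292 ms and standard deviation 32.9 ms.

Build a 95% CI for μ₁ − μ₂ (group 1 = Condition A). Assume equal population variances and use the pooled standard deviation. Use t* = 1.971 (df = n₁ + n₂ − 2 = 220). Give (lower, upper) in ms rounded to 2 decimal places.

(-15.46, 19.46)

s_p = √[((n₁−1)s₁² + (n₂−1)s₂²)/(n₁+n₂−2)] = √[(15·47.9² + 205·32.9²)/220] = 34.1328.
SE = 34.1328·√(1/16 + 1/206) = 8.8584.
With t* = 1.971, margin = 1.971 × 8.8584 = 17.4599.
x̄₁ − x̄₂ = 294 − 292 = 2.0000; interval 2.0000 ± 17.4599 = (-15.46, 19.46).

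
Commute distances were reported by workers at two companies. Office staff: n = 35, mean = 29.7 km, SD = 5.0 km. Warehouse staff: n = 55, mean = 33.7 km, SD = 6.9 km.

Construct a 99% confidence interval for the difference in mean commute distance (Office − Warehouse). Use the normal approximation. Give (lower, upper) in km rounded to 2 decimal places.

Per-group SEs: s₁/√n₁ = 5.0/√35 = 0.8452, s₂/√n₂ = 6.9/√55 = 0.9304.
Unpooled SE of the difference: √(0.71436304 + 0.86564416) = 1.2570.
Margin of error = z* · SE = 2.576 × 1.2570 = 3.2380.
x̄₁ − x̄₂ = 29.7 − 33.7 = -4.0000.
CI: -4.0000 ± 3.2380 = (-7.24, -0.76).

(-7.24, -0.76)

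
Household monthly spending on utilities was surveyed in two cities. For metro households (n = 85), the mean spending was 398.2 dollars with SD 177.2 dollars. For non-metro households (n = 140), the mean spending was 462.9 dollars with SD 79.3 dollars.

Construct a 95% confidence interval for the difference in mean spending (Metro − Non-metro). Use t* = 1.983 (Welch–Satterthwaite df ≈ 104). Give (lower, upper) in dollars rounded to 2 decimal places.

(-105.06, -24.34)

SE₁ = s₁/√n₁ = 177.2/√85 = 19.2200; SE₂ = 79.3/√140 = 6.7021.
Independent samples, unequal variances: SE_diff = √(SE₁² + SE₂²) = √(369.4084 + 44.91814441) = 20.3550.
t* = 1.983, so margin of error = 1.983 × 20.3550 = 40.3640.
Difference in means = 398.2 − 462.9 = -64.7000.
-64.7000 ± 40.3640 → (-105.06, -24.34).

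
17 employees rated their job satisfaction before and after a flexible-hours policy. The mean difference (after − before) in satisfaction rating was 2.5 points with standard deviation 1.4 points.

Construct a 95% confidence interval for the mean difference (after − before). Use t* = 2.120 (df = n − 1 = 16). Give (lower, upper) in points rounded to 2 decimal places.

This is a matched-pairs design, so SE = s_d/√n = 1.4/√17 = 0.3395.
Margin = 2.120 × 0.3395 = 0.7197; the interval is 2.5 ± 0.7197 = (1.78, 3.22).

(1.78, 3.22)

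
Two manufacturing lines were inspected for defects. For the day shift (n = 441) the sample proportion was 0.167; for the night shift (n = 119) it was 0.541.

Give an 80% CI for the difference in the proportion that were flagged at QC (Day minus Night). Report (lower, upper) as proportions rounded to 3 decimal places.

(-0.437, -0.311)

The two standard errors are √(0.1670×0.8330/441) = 0.01776 and √(0.5410×0.4590/119) = 0.04568.
Because the samples are independent, SE_diff = √(0.01776² + 0.04568²) = 0.04901.
Using z* = 1.282 for 80%, ME = 1.282 × 0.04901 = 0.06283.
p̂₁ − p̂₂ = -0.3740; interval -0.3740 ± 0.06283 gives (-0.437, -0.311).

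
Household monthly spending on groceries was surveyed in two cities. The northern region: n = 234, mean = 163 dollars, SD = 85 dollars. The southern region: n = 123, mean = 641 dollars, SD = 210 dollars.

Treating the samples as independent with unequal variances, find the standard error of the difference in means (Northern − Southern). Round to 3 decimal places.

19.734

Per-group SEs: s₁/√n₁ = 85/√234 = 5.5566, s₂/√n₂ = 210/√123 = 18.9351.
Unpooled SE of the difference: √(30.87580356 + 358.53801201) = 19.7336.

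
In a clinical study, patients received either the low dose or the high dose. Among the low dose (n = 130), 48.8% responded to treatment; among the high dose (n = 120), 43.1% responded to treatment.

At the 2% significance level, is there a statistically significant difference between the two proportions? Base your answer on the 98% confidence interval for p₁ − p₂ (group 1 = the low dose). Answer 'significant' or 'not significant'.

Each SE is √(p̂(1−p̂)/n): √(0.4880·0.5120/130) = 0.04384 and √(0.4310·0.5690/120) = 0.04521.
SE(p̂₁ − p̂₂) = √(SE₁² + SE₂²) = √(0.0019219456 + 0.0020439441) = 0.06298, since the two samples are independent.
At 98% confidence z* = 2.326; margin = 2.326 × 0.06298 = 0.14649.
The difference is 0.4880 − 0.4310 = 0.0570, so the interval is 0.0570 ± 0.14649 = (-0.08949, 0.20349).
The interval (-0.08949, 0.20349) contains 0, so the difference is not significant.

not significant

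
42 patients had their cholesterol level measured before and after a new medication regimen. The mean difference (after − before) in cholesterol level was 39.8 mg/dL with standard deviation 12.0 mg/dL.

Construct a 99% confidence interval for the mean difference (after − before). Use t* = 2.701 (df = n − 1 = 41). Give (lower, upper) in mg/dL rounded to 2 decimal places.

Paired design: SE = s_d/√n = 12.0/√42 = 1.8516.
t* = 2.701; margin of error = 2.701 × 1.8516 = 5.0012.
39.8 ± 5.0012 → (34.80, 44.80).

(34.80, 44.80)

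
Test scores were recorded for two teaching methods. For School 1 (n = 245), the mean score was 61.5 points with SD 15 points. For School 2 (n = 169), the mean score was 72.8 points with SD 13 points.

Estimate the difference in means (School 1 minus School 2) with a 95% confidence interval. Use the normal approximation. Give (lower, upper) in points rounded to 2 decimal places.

(-14.01, -8.59)

SE₁ = s₁/√n₁ = 15/√245 = 0.9583; SE₂ = 13/√169 = 1.0000.
Independent samples, unequal variances: SE_diff = √(SE₁² + SE₂²) = √(0.91833889 + 1.0) = 1.3850.
z* = 1.960, so margin of error = 1.960 × 1.3850 = 2.7146.
Difference in means = 61.5 − 72.8 = -11.3000.
-11.3000 ± 2.7146 → (-14.01, -8.59).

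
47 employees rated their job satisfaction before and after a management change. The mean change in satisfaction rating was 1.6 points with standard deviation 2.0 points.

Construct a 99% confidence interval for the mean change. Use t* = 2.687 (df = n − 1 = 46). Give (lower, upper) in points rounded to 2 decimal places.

(0.82, 2.38)

This is a matched-pairs design, so SE = s_d/√n = 2.0/√47 = 0.2917.
Margin = 2.687 × 0.2917 = 0.7838; the interval is 1.6 ± 0.7838 = (0.82, 2.38).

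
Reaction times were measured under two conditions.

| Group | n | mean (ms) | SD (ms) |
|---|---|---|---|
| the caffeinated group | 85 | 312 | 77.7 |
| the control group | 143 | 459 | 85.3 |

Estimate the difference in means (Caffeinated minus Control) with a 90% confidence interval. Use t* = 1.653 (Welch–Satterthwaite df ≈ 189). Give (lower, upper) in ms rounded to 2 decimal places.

(-165.25, -128.75)

Standard errors of each mean: 77.7/√85 = 8.4277 and 85.3/√143 = 7.1331.
SE(x̄₁ − x̄₂) = √(8.4277² + 7.1331²) = 11.0412 for independent samples with unequal variances.
With t* = 1.653, the margin is 1.653 × 11.0412 = 18.2511.
x̄₁ − x̄₂ = 312 − 459 = -147.0000; the interval is -147.0000 ± 18.2511 = (-165.25, -128.75).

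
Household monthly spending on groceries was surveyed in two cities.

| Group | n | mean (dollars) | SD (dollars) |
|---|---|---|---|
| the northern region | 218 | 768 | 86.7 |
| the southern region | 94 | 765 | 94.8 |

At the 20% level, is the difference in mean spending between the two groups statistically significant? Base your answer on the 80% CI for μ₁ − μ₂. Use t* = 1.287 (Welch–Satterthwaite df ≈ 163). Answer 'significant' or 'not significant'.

not significant

SE₁ = s₁/√n₁ = 86.7/√218 = 5.8721; SE₂ = 94.8/√94 = 9.7779.
Independent samples, unequal variances: SE_diff = √(SE₁² + SE₂²) = √(34.48155841 + 95.60732841) = 11.4057.
t* = 1.287, so margin of error = 1.287 × 11.4057 = 14.6791.
Difference in means = 768 − 765 = 3.0000.
3.0000 ± 14.6791 → (-11.6791, 17.6791).
The interval (-11.6791, 17.6791) contains 0, so the difference is not significant.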